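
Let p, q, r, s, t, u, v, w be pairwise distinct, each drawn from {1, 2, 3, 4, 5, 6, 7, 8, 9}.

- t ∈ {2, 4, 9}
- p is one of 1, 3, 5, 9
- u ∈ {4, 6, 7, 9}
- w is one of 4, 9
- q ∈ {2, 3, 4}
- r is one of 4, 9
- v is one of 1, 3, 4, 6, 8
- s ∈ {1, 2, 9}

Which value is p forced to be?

r and w between them cover only {4, 9} — a naked pair. Remove those values from p, q, s, t, u, v.
That leaves t = 2. So q, s can't be 2.
q must be 3 (only option left). Strike 3 from p, v.
s's domain is down to {1}, so s = 1. Strike 1 from p, v.
So p = 5.

5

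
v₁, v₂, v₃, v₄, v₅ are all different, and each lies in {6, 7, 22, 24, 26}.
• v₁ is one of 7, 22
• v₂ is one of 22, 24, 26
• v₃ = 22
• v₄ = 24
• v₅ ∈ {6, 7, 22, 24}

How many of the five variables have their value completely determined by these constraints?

5

v₃ must be 22 (only option left). Eliminate 22 elsewhere: v₁, v₂, v₅.
v₄ has just one choice, so v₄ = 24. Eliminate 24 elsewhere: v₂, v₅.
v₁ must be 7 (only option left). Strike 7 from v₅.
v₂ must be 26 (only option left).
That leaves v₅ = 6.
Every variable is fixed: v₁=7, v₂=26, v₃=22, v₄=24, v₅=6. That makes 5.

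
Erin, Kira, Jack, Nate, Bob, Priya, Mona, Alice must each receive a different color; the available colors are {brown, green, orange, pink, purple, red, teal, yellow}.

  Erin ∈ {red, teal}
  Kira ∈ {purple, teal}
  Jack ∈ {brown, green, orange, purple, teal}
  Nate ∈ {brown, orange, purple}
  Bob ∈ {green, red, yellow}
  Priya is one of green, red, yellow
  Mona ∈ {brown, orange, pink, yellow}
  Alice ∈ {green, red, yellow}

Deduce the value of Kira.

purple

The 8 variables draw from only 8 values {brown, green, orange, pink, purple, red, teal, yellow}, so each is used; only Mona can be pink, hence Mona = pink.
The 3 variables Bob, Priya, Alice are confined to {green, red, yellow}, which locks those values in; drop them from Erin, Jack.
Erin must be teal (only option left). So Kira, Jack can't be teal.
So Kira = purple.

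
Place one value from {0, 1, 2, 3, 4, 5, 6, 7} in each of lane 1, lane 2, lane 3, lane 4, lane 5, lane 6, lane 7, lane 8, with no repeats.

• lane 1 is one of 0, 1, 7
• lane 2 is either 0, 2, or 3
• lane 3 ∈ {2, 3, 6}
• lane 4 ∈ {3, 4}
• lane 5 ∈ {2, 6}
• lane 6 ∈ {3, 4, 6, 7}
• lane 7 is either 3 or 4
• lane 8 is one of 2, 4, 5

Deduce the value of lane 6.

Among the 8 variables, 1 fits only lane 1 (and all 8 values in {0, 1, 2, 3, 4, 5, 6, 7} must be used), so lane 1 = 1.
Among the 7 still-open variables, 0 fits only lane 2 (and all 7 values in {0, 2, 3, 4, 5, 6, 7} must be used), so lane 2 = 0.
Among the 6 still-open variables, 5 fits only lane 8 (and all 6 values in {2, 3, 4, 5, 6, 7} must be used), so lane 8 = 5.
The 5 still-open variables together cover exactly {2, 3, 4, 6, 7} — 5 values for 5 variables — and 7 appears only in lane 6's list, so lane 6 = 7.

7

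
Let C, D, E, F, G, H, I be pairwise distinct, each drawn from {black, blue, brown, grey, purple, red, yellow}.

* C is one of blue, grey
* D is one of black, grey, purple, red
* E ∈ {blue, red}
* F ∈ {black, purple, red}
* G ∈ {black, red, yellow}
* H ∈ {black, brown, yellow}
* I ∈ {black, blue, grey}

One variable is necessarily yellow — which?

Among the 7 variables, brown fits only H (and all 7 values in {black, blue, brown, grey, purple, red, yellow} must be used), so H = brown.
Among the 6 still-open variables, yellow fits only G (and all 6 values in {black, blue, grey, purple, red, yellow} must be used), so G = yellow.

G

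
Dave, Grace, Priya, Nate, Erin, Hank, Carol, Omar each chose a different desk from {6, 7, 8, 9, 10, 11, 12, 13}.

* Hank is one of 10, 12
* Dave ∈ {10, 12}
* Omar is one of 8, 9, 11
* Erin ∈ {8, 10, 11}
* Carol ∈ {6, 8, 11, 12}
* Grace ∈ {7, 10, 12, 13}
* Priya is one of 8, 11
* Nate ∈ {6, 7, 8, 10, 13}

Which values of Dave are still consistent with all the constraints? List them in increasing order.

The 8 variables draw from only 8 values {6, 7, 8, 9, 10, 11, 12, 13}, so each is used; only Omar can be 9, hence Omar = 9.
The 2 variables Dave and Hank are confined to {10, 12}, which locks those values in; drop them from Grace, Nate, Erin, Carol.
Priya and Erin share exactly the 2 values {8, 11}; by pigeonhole those values go to them, so strike 8, 11 from Nate, Carol.
Carol's domain is down to {6}, so Carol = 6. Strike 6 from Nate.
No further eliminations apply; Dave can still be any of 10, 12.

10, 12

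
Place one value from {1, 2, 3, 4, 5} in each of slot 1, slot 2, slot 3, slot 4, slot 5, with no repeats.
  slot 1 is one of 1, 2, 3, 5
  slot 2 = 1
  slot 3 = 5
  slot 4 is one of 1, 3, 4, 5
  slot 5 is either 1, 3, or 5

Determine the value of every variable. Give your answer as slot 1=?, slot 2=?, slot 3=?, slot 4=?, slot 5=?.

slot 2 has just one choice, so slot 2 = 1. Eliminate 1 elsewhere: slot 1, slot 4, slot 5.
slot 3's domain is down to {5}, so slot 3 = 5. So slot 1, slot 4, slot 5 can't be 5.
slot 5's domain is down to {3}, so slot 5 = 3. Strike 3 from slot 1, slot 4.
That leaves slot 1 = 2.
slot 4 has just one choice, so slot 4 = 4.

slot 1=2, slot 2=1, slot 3=5, slot 4=4, slot 5=3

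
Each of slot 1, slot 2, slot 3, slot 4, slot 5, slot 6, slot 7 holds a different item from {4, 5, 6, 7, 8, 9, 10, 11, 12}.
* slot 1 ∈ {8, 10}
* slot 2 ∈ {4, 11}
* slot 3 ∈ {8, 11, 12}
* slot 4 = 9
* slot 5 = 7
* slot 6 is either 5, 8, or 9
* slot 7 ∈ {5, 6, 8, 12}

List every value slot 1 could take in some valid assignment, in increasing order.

slot 4's domain is down to {9}, so slot 4 = 9. Eliminate 9 elsewhere: slot 6.
That leaves slot 5 = 7.
No further eliminations apply; slot 1 can still be any of 8, 10.

8, 10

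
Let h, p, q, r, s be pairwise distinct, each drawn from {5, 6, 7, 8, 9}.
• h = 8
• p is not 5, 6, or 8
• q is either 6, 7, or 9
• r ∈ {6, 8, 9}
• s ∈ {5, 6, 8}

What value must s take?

5

h must be 8 (only option left). Strike 8 from r, s.
Among the 4 still-open variables, 5 fits only s (and all 4 values in {5, 6, 7, 9} must be used), so s = 5.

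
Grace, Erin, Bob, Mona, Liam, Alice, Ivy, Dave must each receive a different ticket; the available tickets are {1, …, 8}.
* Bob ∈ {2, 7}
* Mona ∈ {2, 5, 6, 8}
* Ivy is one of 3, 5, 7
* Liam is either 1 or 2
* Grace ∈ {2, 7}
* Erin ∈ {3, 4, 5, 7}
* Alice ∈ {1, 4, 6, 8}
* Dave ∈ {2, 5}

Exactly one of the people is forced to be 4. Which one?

Erin

Grace and Bob between them cover only {2, 7} — a naked pair. Remove those values from Erin, Mona, Liam, Ivy, Dave.
Liam must be 1 (only option left). Eliminate 1 elsewhere: Alice.
Dave's domain is down to {5}, so Dave = 5. Strike 5 from Erin, Mona, Ivy.
Ivy's domain is down to {3}, so Ivy = 3. So Erin can't be 3.
So 4 goes to Erin.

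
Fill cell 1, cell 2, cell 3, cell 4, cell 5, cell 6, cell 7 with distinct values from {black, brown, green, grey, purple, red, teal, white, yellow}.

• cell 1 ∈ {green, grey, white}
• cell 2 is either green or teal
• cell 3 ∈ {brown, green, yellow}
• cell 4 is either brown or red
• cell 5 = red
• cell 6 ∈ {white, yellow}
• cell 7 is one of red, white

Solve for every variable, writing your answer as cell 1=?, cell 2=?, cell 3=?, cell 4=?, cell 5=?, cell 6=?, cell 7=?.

cell 5's domain is down to {red}, so cell 5 = red. So cell 4, cell 7 can't be red.
cell 7 must be white (only option left). Remove white from cell 1, cell 6.
That leaves cell 4 = brown. Strike brown from cell 3.
cell 6 has just one choice, so cell 6 = yellow. Strike yellow from cell 3.
cell 3 has just one choice, so cell 3 = green. So cell 1, cell 2 can't be green.
cell 1's domain is down to {grey}, so cell 1 = grey.
That leaves cell 2 = teal.

cell 1=grey, cell 2=teal, cell 3=green, cell 4=brown, cell 5=red, cell 6=yellow, cell 7=white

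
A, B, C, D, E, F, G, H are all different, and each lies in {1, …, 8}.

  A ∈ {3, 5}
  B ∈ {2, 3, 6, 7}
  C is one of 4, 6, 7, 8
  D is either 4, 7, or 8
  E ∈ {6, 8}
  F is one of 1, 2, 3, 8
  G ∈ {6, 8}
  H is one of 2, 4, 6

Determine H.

The 8 variables together cover exactly {1, 2, 3, 4, 5, 6, 7, 8} — 8 values for 8 variables — and 1 appears only in F's list, so F = 1.
The 7 still-open variables draw from only 7 values {2, 3, 4, 5, 6, 7, 8}, so each is used; only A can be 5, hence A = 5.
The 6 still-open variables draw from only 6 values {2, 3, 4, 6, 7, 8}, so each is used; only B can be 3, hence B = 3.
The 5 still-open variables draw from only 5 values {2, 4, 6, 7, 8}, so each is used; only H can be 2, hence H = 2.

2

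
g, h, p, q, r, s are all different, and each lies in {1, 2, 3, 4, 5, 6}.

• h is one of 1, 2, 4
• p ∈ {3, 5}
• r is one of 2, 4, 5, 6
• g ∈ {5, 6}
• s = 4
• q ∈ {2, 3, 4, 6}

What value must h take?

1

s has just one choice, so s = 4. Remove 4 from h, q, r.
Among the 5 still-open variables, 1 fits only h (and all 5 values in {1, 2, 3, 5, 6} must be used), so h = 1.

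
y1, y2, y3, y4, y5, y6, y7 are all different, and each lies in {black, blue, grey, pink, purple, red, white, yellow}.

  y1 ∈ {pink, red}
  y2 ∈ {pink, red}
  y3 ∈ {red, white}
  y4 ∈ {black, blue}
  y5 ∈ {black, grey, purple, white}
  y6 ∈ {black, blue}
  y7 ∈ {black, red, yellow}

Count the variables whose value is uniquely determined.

2

The 2 variables y1 and y2 are confined to {pink, red}, which locks those values in; drop them from y3, y7.
y3 has just one choice, so y3 = white. Remove white from y5.
y4 and y6 between them cover only {black, blue} — a naked pair. Remove those values from y5, y7.
y7 must be yellow (only option left).
Determined: y3=white, y7=yellow. The other variables each still have more than one consistent value. That makes 2.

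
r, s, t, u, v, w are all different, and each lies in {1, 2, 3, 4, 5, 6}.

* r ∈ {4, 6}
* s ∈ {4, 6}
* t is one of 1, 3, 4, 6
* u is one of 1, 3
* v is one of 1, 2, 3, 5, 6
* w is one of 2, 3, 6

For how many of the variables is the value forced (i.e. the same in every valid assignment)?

Among the 6 variables, 5 fits only v (and all 6 values in {1, 2, 3, 4, 5, 6} must be used), so v = 5.
Among the 5 still-open variables, 2 fits only w (and all 5 values in {1, 2, 3, 4, 6} must be used), so w = 2.
The 2 variables r and s are confined to {4, 6}, which locks those values in; drop them from t.
Determined: v=5, w=2. The other variables each still have more than one consistent value. That makes 2.

2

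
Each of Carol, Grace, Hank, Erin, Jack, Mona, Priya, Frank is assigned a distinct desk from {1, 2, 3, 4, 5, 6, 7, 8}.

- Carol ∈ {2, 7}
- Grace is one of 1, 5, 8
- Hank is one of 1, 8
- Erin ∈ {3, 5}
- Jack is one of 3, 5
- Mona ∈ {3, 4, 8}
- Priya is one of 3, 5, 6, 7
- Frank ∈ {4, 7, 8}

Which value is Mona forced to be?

4

Among the 8 variables, 2 fits only Carol (and all 8 values in {1, 2, 3, 4, 5, 6, 7, 8} must be used), so Carol = 2.
The 7 still-open variables draw from only 7 values {1, 3, 4, 5, 6, 7, 8}, so each is used; only Priya can be 6, hence Priya = 6.
Among the 6 still-open variables, 7 fits only Frank (and all 6 values in {1, 3, 4, 5, 7, 8} must be used), so Frank = 7.
Among the 5 still-open variables, 4 fits only Mona (and all 5 values in {1, 3, 4, 5, 8} must be used), so Mona = 4.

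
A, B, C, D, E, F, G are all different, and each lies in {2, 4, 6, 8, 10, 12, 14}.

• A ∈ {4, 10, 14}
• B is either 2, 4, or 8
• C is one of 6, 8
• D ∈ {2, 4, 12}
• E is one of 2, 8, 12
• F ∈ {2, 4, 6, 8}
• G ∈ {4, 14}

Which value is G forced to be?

14

The 7 variables draw from only 7 values {2, 4, 6, 8, 10, 12, 14}, so each is used; only A can be 10, hence A = 10.
The 6 still-open variables draw from only 6 values {2, 4, 6, 8, 12, 14}, so each is used; only G can be 14, hence G = 14.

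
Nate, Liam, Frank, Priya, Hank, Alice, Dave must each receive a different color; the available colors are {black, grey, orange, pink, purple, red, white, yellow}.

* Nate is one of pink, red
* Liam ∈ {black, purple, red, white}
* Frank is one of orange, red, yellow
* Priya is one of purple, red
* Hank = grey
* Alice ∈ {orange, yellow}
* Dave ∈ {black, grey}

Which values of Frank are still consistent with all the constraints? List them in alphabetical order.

orange, red, yellow

Hank has just one choice, so Hank = grey. Remove grey from Dave.
That leaves Dave = black. So Liam can't be black.
No further eliminations apply; Frank can still be any of orange, red, yellow.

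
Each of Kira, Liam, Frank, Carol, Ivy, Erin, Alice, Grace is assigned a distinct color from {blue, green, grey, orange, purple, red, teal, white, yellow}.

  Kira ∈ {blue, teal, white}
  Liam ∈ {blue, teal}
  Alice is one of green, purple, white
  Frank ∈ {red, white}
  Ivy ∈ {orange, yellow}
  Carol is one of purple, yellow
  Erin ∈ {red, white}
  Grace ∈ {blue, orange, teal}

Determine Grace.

orange

The 8 variables draw from only 8 values {blue, green, orange, purple, red, teal, white, yellow}, so each is used; only Alice can be green, hence Alice = green.
The 7 still-open variables draw from only 7 values {blue, orange, purple, red, teal, white, yellow}, so each is used; only Carol can be purple, hence Carol = purple.
The 6 still-open variables draw from only 6 values {blue, orange, red, teal, white, yellow}, so each is used; only Ivy can be yellow, hence Ivy = yellow.
The 5 still-open variables draw from only 5 values {blue, orange, red, teal, white}, so each is used; only Grace can be orange, hence Grace = orange.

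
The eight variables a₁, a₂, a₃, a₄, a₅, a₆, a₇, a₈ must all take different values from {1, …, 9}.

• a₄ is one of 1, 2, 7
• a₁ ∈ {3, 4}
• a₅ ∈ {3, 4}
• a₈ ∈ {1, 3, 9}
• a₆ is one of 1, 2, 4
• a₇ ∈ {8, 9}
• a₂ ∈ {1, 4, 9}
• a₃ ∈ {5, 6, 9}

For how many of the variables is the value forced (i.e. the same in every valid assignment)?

3

a₁ and a₅ between them cover only {3, 4} — a naked pair. Remove those values from a₂, a₆, a₈.
a₂ and a₈ share exactly the 2 values {1, 9}; by pigeonhole those values go to them, so strike 1, 9 from a₃, a₄, a₆, a₇.
a₆'s domain is down to {2}, so a₆ = 2. Strike 2 from a₄.
That leaves a₇ = 8.
a₄ has just one choice, so a₄ = 7.
Determined: a₄=7, a₆=2, a₇=8. The other variables each still have more than one consistent value. That makes 3.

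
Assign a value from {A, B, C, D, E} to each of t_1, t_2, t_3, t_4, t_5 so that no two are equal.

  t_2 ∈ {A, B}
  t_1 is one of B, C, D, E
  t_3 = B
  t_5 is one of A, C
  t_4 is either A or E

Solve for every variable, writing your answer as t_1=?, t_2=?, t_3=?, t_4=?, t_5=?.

t_3's domain is down to {B}, so t_3 = B. So t_1, t_2 can't be B.
t_2's domain is down to {A}, so t_2 = A. Eliminate A elsewhere: t_4, t_5.
That leaves t_4 = E. Eliminate E elsewhere: t_1.
That leaves t_5 = C. So t_1 can't be C.
That leaves t_1 = D.

t_1=D, t_2=A, t_3=B, t_4=E, t_5=C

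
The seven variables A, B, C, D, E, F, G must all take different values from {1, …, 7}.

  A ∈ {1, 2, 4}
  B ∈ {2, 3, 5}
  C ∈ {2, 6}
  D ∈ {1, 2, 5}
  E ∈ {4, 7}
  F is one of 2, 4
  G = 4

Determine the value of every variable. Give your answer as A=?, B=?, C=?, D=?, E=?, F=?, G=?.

G has just one choice, so G = 4. So A, E, F can't be 4.
E's domain is down to {7}, so E = 7.
That leaves F = 2. Eliminate 2 elsewhere: A, B, C, D.
A must be 1 (only option left). Strike 1 from D.
C's domain is down to {6}, so C = 6.
That leaves D = 5. Remove 5 from B.
That leaves B = 3.

A=1, B=3, C=6, D=5, E=7, F=2, G=4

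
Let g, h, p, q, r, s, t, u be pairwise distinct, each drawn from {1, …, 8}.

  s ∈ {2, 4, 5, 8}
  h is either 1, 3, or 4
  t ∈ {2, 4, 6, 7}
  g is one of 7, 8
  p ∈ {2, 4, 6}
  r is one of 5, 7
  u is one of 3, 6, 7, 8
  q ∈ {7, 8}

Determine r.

5

Among the 8 variables, 1 fits only h (and all 8 values in {1, 2, 3, 4, 5, 6, 7, 8} must be used), so h = 1.
Among the 7 still-open variables, 3 fits only u (and all 7 values in {2, 3, 4, 5, 6, 7, 8} must be used), so u = 3.
g and q between them cover only {7, 8} — a naked pair. Remove those values from r, s, t.
So r = 5.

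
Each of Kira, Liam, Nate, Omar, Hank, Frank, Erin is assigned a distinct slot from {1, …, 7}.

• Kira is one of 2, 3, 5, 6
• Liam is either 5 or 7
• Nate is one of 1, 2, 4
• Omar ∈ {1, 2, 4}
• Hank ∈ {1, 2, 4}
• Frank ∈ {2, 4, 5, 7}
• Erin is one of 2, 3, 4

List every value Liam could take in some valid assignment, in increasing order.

5, 7

Among the 7 variables, 6 fits only Kira (and all 7 values in {1, 2, 3, 4, 5, 6, 7} must be used), so Kira = 6.
The 6 still-open variables together cover exactly {1, 2, 3, 4, 5, 7} — 6 values for 6 variables — and 3 appears only in Erin's list, so Erin = 3.
Nate, Omar, Hank between them cover only {1, 2, 4} — a naked triple. Remove those values from Frank.
No further eliminations apply; Liam can still be any of 5, 7.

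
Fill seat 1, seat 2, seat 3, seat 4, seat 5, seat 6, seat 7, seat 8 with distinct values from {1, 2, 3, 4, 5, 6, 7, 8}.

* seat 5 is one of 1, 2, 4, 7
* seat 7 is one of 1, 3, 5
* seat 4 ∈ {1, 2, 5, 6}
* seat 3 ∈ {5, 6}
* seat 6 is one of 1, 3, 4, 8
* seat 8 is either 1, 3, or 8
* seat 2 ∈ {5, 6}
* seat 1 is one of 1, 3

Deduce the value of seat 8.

8

The 8 variables together cover exactly {1, 2, 3, 4, 5, 6, 7, 8} — 8 values for 8 variables — and 7 appears only in seat 5's list, so seat 5 = 7.
The 7 still-open variables together cover exactly {1, 2, 3, 4, 5, 6, 8} — 7 values for 7 variables — and 2 appears only in seat 4's list, so seat 4 = 2.
Among the 6 still-open variables, 4 fits only seat 6 (and all 6 values in {1, 3, 4, 5, 6, 8} must be used), so seat 6 = 4.
The 5 still-open variables together cover exactly {1, 3, 5, 6, 8} — 5 values for 5 variables — and 8 appears only in seat 8's list, so seat 8 = 8.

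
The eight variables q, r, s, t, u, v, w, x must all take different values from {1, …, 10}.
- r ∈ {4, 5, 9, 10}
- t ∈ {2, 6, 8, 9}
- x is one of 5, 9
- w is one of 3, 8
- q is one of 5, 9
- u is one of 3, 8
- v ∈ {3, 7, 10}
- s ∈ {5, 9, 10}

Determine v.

The 2 variables q and x are confined to {5, 9}, which locks those values in; drop them from r, s, t.
s must be 10 (only option left). Eliminate 10 elsewhere: r, v.
r must be 4 (only option left).
u and w between them cover only {3, 8} — a naked pair. Remove those values from t, v.
So v = 7.

7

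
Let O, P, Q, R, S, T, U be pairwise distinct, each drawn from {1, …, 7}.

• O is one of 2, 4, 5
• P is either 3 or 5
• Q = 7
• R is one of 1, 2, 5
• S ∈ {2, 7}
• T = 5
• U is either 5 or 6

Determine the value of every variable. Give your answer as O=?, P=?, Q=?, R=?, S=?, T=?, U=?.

Q's domain is down to {7}, so Q = 7. Eliminate 7 elsewhere: S.
S's domain is down to {2}, so S = 2. So O, R can't be 2.
T's domain is down to {5}, so T = 5. Eliminate 5 elsewhere: O, P, R, U.
U has just one choice, so U = 6.
O's domain is down to {4}, so O = 4.
P's domain is down to {3}, so P = 3.
That leaves R = 1.

O=4, P=3, Q=7, R=1, S=2, T=5, U=6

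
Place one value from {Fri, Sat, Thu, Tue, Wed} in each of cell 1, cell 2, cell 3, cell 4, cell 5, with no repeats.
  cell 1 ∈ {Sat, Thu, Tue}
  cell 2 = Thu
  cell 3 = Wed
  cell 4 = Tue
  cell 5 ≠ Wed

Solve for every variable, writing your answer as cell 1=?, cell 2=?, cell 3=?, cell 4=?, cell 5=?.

cell 1=Sat, cell 2=Thu, cell 3=Wed, cell 4=Tue, cell 5=Fri

cell 2 must be Thu (only option left). Strike Thu from cell 1, cell 5.
That leaves cell 3 = Wed.
cell 4's domain is down to {Tue}, so cell 4 = Tue. Eliminate Tue elsewhere: cell 1, cell 5.
cell 1's domain is down to {Sat}, so cell 1 = Sat. Remove Sat from cell 5.
That leaves cell 5 = Fri.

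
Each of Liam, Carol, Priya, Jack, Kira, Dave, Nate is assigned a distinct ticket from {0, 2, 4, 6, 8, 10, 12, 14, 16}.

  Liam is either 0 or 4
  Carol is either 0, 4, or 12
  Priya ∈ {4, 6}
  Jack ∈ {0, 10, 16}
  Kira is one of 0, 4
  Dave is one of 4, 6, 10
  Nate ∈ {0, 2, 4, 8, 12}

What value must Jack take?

16

Liam and Kira between them cover only {0, 4} — a naked pair. Remove those values from Carol, Priya, Jack, Dave, Nate.
That leaves Carol = 12. Strike 12 from Nate.
Priya must be 6 (only option left). So Dave can't be 6.
Dave's domain is down to {10}, so Dave = 10. Eliminate 10 elsewhere: Jack.
So Jack = 16.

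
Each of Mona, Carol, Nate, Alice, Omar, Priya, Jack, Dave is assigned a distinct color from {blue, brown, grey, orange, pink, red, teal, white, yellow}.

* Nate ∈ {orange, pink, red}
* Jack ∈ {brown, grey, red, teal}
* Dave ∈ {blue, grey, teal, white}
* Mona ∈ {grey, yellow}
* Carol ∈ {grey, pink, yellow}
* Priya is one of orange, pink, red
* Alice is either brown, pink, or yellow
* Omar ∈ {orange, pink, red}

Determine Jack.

Nate, Omar, Priya between them cover only {orange, pink, red} — a naked triple. Remove those values from Carol, Alice, Jack.
Mona and Carol share exactly the 2 values {grey, yellow}; by pigeonhole those values go to them, so strike grey, yellow from Alice, Jack, Dave.
Alice must be brown (only option left). Strike brown from Jack.
So Jack = teal.

teal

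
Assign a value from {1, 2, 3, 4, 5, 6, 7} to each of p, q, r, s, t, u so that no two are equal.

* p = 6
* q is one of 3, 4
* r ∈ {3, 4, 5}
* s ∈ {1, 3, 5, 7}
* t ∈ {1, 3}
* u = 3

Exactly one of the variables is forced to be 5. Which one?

p's domain is down to {6}, so p = 6.
u's domain is down to {3}, so u = 3. So q, r, s, t can't be 3.
That leaves q = 4. Strike 4 from r.
So 5 goes to r.

r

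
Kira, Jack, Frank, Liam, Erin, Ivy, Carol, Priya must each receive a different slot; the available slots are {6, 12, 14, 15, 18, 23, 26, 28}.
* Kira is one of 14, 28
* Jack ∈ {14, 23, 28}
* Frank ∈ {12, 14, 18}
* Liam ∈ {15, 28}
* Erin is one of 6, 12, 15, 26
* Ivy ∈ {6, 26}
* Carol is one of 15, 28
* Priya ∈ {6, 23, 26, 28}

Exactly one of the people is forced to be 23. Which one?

Jack

The 8 variables together cover exactly {6, 12, 14, 15, 18, 23, 26, 28} — 8 values for 8 variables — and 18 appears only in Frank's list, so Frank = 18.
Among the 7 still-open variables, 12 fits only Erin (and all 7 values in {6, 12, 14, 15, 23, 26, 28} must be used), so Erin = 12.
Liam and Carol share exactly the 2 values {15, 28}; by pigeonhole those values go to them, so strike 15, 28 from Kira, Jack, Priya.
That leaves Kira = 14. So Jack can't be 14.
So 23 goes to Jack.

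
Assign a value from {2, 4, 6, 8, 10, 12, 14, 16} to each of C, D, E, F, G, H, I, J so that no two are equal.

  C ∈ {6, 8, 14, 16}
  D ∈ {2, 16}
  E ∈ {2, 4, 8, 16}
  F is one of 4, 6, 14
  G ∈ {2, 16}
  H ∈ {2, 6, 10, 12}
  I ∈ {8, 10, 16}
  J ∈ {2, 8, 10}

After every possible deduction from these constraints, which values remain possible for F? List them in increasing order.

6, 14

Among the 8 variables, 12 fits only H (and all 8 values in {2, 4, 6, 8, 10, 12, 14, 16} must be used), so H = 12.
D and G share exactly the 2 values {2, 16}; by pigeonhole those values go to them, so strike 2, 16 from C, E, I, J.
The 2 variables I and J are confined to {8, 10}, which locks those values in; drop them from C, E.
That leaves E = 4. Strike 4 from F.
No further eliminations apply; F can still be any of 6, 14.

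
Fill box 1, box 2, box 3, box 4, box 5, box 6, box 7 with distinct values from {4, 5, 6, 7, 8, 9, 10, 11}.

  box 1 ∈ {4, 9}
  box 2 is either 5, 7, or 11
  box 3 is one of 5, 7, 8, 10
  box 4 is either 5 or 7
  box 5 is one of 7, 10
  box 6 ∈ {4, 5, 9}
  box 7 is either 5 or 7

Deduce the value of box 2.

Among the 7 variables, 8 fits only box 3 (and all 7 values in {4, 5, 7, 8, 9, 10, 11} must be used), so box 3 = 8.
The 6 still-open variables together cover exactly {4, 5, 7, 9, 10, 11} — 6 values for 6 variables — and 10 appears only in box 5's list, so box 5 = 10.
The 5 still-open variables draw from only 5 values {4, 5, 7, 9, 11}, so each is used; only box 2 can be 11, hence box 2 = 11.

11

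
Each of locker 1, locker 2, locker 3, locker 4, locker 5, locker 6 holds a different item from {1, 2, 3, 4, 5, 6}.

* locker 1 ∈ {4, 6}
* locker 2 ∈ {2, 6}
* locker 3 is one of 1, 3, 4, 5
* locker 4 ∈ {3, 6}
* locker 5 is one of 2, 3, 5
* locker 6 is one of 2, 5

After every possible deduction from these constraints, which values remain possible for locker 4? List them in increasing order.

The 6 variables draw from only 6 values {1, 2, 3, 4, 5, 6}, so each is used; only locker 3 can be 1, hence locker 3 = 1.
The 5 still-open variables together cover exactly {2, 3, 4, 5, 6} — 5 values for 5 variables — and 4 appears only in locker 1's list, so locker 1 = 4.
No further eliminations apply; locker 4 can still be any of 3, 6.

3, 6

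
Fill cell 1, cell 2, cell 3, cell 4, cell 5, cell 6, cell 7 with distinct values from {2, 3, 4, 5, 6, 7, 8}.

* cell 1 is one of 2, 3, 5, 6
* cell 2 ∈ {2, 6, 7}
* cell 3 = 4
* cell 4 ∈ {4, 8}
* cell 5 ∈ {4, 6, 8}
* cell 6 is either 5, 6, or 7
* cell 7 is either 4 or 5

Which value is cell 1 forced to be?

cell 3 must be 4 (only option left). Eliminate 4 elsewhere: cell 4, cell 5, cell 7.
cell 4's domain is down to {8}, so cell 4 = 8. Eliminate 8 elsewhere: cell 5.
cell 5's domain is down to {6}, so cell 5 = 6. Eliminate 6 elsewhere: cell 1, cell 2, cell 6.
cell 7 must be 5 (only option left). So cell 1, cell 6 can't be 5.
cell 6's domain is down to {7}, so cell 6 = 7. Eliminate 7 elsewhere: cell 2.
cell 2 has just one choice, so cell 2 = 2. So cell 1 can't be 2.
So cell 1 = 3.

3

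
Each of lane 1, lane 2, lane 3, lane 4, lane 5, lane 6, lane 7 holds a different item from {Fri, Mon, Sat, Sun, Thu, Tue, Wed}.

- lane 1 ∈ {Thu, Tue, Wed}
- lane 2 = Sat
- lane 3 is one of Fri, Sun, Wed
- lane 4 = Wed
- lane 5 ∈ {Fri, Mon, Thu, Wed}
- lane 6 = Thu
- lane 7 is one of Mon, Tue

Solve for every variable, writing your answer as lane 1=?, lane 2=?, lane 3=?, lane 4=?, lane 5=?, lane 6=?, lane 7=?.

lane 2 has just one choice, so lane 2 = Sat.
lane 4's domain is down to {Wed}, so lane 4 = Wed. So lane 1, lane 3, lane 5 can't be Wed.
lane 6 has just one choice, so lane 6 = Thu. Strike Thu from lane 1, lane 5.
lane 1 must be Tue (only option left). Strike Tue from lane 7.
lane 7 has just one choice, so lane 7 = Mon. Eliminate Mon elsewhere: lane 5.
lane 5 has just one choice, so lane 5 = Fri. Remove Fri from lane 3.
lane 3 has just one choice, so lane 3 = Sun.

lane 1=Tue, lane 2=Sat, lane 3=Sun, lane 4=Wed, lane 5=Fri, lane 6=Thu, lane 7=Mon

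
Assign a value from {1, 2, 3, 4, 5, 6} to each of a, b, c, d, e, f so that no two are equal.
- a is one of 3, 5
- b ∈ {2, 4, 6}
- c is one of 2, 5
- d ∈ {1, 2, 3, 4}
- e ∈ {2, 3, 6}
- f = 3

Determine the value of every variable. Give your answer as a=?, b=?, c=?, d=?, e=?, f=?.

f has just one choice, so f = 3. Remove 3 from a, d, e.
a's domain is down to {5}, so a = 5. Strike 5 from c.
c must be 2 (only option left). Remove 2 from b, d, e.
e must be 6 (only option left). Eliminate 6 elsewhere: b.
b must be 4 (only option left). Strike 4 from d.
d has just one choice, so d = 1.

a=5, b=4, c=2, d=1, e=6, f=3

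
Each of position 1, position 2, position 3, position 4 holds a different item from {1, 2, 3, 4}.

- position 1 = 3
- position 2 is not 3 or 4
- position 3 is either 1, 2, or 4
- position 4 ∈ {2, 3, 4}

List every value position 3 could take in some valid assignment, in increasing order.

1, 2, 4

position 1 must be 3 (only option left). Eliminate 3 elsewhere: position 4.
No further eliminations apply; position 3 can still be any of 1, 2, 4.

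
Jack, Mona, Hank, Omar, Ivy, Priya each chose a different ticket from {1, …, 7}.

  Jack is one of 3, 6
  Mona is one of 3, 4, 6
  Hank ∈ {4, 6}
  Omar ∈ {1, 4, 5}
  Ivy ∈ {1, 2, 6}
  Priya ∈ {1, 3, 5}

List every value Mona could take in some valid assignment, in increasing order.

3, 4, 6

The 6 variables together cover exactly {1, 2, 3, 4, 5, 6} — 6 values for 6 variables — and 2 appears only in Ivy's list, so Ivy = 2.
The 3 variables Jack, Mona, Hank are confined to {3, 4, 6}, which locks those values in; drop them from Omar, Priya.
No further eliminations apply; Mona can still be any of 3, 4, 6.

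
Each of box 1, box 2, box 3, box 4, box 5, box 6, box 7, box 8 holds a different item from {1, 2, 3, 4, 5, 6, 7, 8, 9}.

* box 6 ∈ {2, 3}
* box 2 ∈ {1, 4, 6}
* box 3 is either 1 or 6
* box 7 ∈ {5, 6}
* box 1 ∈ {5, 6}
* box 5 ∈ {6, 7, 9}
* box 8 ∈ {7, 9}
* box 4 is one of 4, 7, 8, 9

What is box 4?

8

box 1 and box 7 between them cover only {5, 6} — a naked pair. Remove those values from box 2, box 3, box 5.
box 3's domain is down to {1}, so box 3 = 1. Remove 1 from box 2.
box 2 has just one choice, so box 2 = 4. Eliminate 4 elsewhere: box 4.
box 5 and box 8 share exactly the 2 values {7, 9}; by pigeonhole those values go to them, so strike 7, 9 from box 4.
So box 4 = 8.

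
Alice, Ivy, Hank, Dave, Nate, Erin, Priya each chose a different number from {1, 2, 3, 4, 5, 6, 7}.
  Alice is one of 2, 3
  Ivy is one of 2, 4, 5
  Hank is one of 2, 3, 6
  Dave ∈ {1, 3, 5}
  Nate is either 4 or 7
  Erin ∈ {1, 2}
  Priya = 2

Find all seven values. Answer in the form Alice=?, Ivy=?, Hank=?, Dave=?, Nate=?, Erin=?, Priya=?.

Priya's domain is down to {2}, so Priya = 2. Strike 2 from Alice, Ivy, Hank, Erin.
Alice must be 3 (only option left). Remove 3 from Hank, Dave.
Hank must be 6 (only option left).
Erin must be 1 (only option left). Eliminate 1 elsewhere: Dave.
That leaves Dave = 5. Remove 5 from Ivy.
Ivy has just one choice, so Ivy = 4. Remove 4 from Nate.
Nate has just one choice, so Nate = 7.

Alice=3, Ivy=4, Hank=6, Dave=5, Nate=7, Erin=1, Priya=2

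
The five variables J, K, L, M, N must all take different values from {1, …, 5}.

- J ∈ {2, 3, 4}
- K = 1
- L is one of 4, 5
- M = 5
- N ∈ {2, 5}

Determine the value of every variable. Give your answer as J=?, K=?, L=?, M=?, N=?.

K must be 1 (only option left).
M has just one choice, so M = 5. Remove 5 from L, N.
N's domain is down to {2}, so N = 2. Strike 2 from J.
L has just one choice, so L = 4. Strike 4 from J.
That leaves J = 3.

J=3, K=1, L=4, M=5, N=2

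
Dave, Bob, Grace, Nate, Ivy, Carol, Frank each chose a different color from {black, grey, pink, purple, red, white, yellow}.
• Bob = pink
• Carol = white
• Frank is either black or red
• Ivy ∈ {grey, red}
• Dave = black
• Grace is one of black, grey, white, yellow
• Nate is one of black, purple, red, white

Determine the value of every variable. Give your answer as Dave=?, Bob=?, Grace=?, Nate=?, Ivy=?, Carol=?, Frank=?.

Dave must be black (only option left). Remove black from Grace, Nate, Frank.
Bob must be pink (only option left).
That leaves Carol = white. Strike white from Grace, Nate.
Frank must be red (only option left). Eliminate red elsewhere: Nate, Ivy.
Nate has just one choice, so Nate = purple.
Ivy has just one choice, so Ivy = grey. So Grace can't be grey.
Grace has just one choice, so Grace = yellow.

Dave=black, Bob=pink, Grace=yellow, Nate=purple, Ivy=grey, Carol=white, Frank=red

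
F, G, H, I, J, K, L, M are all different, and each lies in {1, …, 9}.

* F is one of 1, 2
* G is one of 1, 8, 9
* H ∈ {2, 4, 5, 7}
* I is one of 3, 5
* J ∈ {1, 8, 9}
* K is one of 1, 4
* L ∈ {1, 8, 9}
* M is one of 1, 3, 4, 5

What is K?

4

The 8 variables draw from only 8 values {1, 2, 3, 4, 5, 7, 8, 9}, so each is used; only H can be 7, hence H = 7.
Among the 7 still-open variables, 2 fits only F (and all 7 values in {1, 2, 3, 4, 5, 8, 9} must be used), so F = 2.
G, J, L between them cover only {1, 8, 9} — a naked triple. Remove those values from K, M.
So K = 4.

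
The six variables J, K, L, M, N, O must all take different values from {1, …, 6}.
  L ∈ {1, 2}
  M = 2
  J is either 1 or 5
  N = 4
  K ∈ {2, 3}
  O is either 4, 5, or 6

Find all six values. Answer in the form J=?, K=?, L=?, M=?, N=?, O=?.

M must be 2 (only option left). Remove 2 from K, L.
That leaves N = 4. Eliminate 4 elsewhere: O.
K must be 3 (only option left).
L must be 1 (only option left). Eliminate 1 elsewhere: J.
J has just one choice, so J = 5. So O can't be 5.
O's domain is down to {6}, so O = 6.

J=5, K=3, L=1, M=2, N=4, O=6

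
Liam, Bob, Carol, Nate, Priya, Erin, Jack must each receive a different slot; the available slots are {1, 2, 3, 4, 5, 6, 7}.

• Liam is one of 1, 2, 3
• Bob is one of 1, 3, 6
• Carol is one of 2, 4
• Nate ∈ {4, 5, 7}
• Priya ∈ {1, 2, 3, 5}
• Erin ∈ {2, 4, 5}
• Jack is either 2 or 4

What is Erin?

5

The 7 variables together cover exactly {1, 2, 3, 4, 5, 6, 7} — 7 values for 7 variables — and 6 appears only in Bob's list, so Bob = 6.
The 6 still-open variables together cover exactly {1, 2, 3, 4, 5, 7} — 6 values for 6 variables — and 7 appears only in Nate's list, so Nate = 7.
Carol and Jack share exactly the 2 values {2, 4}; by pigeonhole those values go to them, so strike 2, 4 from Liam, Priya, Erin.
So Erin = 5.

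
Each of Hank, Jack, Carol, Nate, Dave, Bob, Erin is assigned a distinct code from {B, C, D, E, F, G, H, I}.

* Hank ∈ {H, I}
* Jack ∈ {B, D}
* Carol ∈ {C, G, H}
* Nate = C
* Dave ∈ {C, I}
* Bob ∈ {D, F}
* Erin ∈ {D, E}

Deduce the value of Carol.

G

Nate has just one choice, so Nate = C. Eliminate C elsewhere: Carol, Dave.
That leaves Dave = I. So Hank can't be I.
That leaves Hank = H. Remove H from Carol.
So Carol = G.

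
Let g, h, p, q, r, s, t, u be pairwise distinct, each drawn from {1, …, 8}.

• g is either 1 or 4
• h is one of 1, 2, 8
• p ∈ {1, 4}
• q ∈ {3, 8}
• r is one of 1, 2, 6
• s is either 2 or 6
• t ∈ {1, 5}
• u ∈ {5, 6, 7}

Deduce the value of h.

8

The 8 variables together cover exactly {1, 2, 3, 4, 5, 6, 7, 8} — 8 values for 8 variables — and 3 appears only in q's list, so q = 3.
The 7 still-open variables draw from only 7 values {1, 2, 4, 5, 6, 7, 8}, so each is used; only u can be 7, hence u = 7.
The 6 still-open variables together cover exactly {1, 2, 4, 5, 6, 8} — 6 values for 6 variables — and 5 appears only in t's list, so t = 5.
The 5 still-open variables together cover exactly {1, 2, 4, 6, 8} — 5 values for 5 variables — and 8 appears only in h's list, so h = 8.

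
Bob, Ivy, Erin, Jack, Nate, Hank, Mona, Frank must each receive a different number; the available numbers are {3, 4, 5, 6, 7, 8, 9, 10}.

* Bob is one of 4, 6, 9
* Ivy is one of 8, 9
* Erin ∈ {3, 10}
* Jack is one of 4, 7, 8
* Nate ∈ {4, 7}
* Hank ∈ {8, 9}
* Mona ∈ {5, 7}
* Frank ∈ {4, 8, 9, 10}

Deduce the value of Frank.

10

The 8 variables draw from only 8 values {3, 4, 5, 6, 7, 8, 9, 10}, so each is used; only Erin can be 3, hence Erin = 3.
The 7 still-open variables draw from only 7 values {4, 5, 6, 7, 8, 9, 10}, so each is used; only Mona can be 5, hence Mona = 5.
The 6 still-open variables together cover exactly {4, 6, 7, 8, 9, 10} — 6 values for 6 variables — and 6 appears only in Bob's list, so Bob = 6.
The 5 still-open variables draw from only 5 values {4, 7, 8, 9, 10}, so each is used; only Frank can be 10, hence Frank = 10.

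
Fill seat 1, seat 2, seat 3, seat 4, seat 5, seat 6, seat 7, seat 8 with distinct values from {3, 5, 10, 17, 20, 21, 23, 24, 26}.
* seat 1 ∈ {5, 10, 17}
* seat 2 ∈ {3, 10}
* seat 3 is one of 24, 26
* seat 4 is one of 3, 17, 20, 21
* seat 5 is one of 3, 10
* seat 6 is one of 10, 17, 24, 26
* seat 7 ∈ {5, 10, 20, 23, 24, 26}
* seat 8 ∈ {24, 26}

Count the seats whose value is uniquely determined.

seat 2 and seat 5 between them cover only {3, 10} — a naked pair. Remove those values from seat 1, seat 4, seat 6, seat 7.
The 2 variables seat 3 and seat 8 are confined to {24, 26}, which locks those values in; drop them from seat 6, seat 7.
seat 6 has just one choice, so seat 6 = 17. So seat 1, seat 4 can't be 17.
seat 1 must be 5 (only option left). Remove 5 from seat 7.
Determined: seat 1=5, seat 6=17. The other seats each still have more than one consistent value. That makes 2.

2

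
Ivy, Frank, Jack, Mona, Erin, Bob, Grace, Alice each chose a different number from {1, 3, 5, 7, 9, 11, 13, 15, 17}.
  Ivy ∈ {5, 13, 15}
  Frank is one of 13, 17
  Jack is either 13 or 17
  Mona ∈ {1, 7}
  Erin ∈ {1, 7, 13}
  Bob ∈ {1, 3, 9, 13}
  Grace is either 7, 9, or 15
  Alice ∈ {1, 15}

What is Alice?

The 8 variables together cover exactly {1, 3, 5, 7, 9, 13, 15, 17} — 8 values for 8 variables — and 3 appears only in Bob's list, so Bob = 3.
The 7 still-open variables draw from only 7 values {1, 5, 7, 9, 13, 15, 17}, so each is used; only Ivy can be 5, hence Ivy = 5.
The 6 still-open variables draw from only 6 values {1, 7, 9, 13, 15, 17}, so each is used; only Grace can be 9, hence Grace = 9.
The 5 still-open variables together cover exactly {1, 7, 13, 15, 17} — 5 values for 5 variables — and 15 appears only in Alice's list, so Alice = 15.

15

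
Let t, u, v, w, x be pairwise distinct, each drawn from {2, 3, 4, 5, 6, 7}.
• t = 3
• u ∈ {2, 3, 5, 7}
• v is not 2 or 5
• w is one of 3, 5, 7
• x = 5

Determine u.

2

t has just one choice, so t = 3. Eliminate 3 elsewhere: u, v, w.
That leaves x = 5. Eliminate 5 elsewhere: u, w.
w has just one choice, so w = 7. Remove 7 from u, v.
So u = 2.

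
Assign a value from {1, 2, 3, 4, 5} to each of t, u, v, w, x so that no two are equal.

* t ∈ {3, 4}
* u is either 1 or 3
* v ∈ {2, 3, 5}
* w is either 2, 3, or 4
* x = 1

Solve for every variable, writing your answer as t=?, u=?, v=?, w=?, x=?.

t=4, u=3, v=5, w=2, x=1

x has just one choice, so x = 1. Eliminate 1 elsewhere: u.
u has just one choice, so u = 3. Eliminate 3 elsewhere: t, v, w.
That leaves t = 4. Eliminate 4 elsewhere: w.
w's domain is down to {2}, so w = 2. Eliminate 2 elsewhere: v.
That leaves v = 5.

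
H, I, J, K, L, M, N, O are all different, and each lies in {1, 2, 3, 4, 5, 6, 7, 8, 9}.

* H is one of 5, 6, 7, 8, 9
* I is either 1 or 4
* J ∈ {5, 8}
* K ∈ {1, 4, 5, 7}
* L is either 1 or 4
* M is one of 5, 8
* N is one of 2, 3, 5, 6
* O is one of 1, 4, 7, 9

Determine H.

I and L between them cover only {1, 4} — a naked pair. Remove those values from K, O.
J and M share exactly the 2 values {5, 8}; by pigeonhole those values go to them, so strike 5, 8 from H, K, N.
K must be 7 (only option left). So H, O can't be 7.
O's domain is down to {9}, so O = 9. Strike 9 from H.
So H = 6.

6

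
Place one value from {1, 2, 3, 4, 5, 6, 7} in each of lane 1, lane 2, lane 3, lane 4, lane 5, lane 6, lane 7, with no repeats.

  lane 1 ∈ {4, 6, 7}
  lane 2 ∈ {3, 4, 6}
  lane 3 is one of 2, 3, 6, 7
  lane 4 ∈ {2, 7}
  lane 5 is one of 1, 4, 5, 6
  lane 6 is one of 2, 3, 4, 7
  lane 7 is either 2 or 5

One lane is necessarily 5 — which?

The 7 variables draw from only 7 values {1, 2, 3, 4, 5, 6, 7}, so each is used; only lane 5 can be 1, hence lane 5 = 1.
Among the 6 still-open variables, 5 fits only lane 7 (and all 6 values in {2, 3, 4, 5, 6, 7} must be used), so lane 7 = 5.

lane 7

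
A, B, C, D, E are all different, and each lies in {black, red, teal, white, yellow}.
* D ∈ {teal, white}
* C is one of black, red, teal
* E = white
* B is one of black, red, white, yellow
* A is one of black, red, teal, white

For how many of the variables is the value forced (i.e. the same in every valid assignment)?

E has just one choice, so E = white. Strike white from A, B, D.
D's domain is down to {teal}, so D = teal. Eliminate teal elsewhere: A, C.
The 3 still-open variables together cover exactly {black, red, yellow} — 3 values for 3 variables — and yellow appears only in B's list, so B = yellow.
Determined: B=yellow, D=teal, E=white. The other variables each still have more than one consistent value. That makes 3.

3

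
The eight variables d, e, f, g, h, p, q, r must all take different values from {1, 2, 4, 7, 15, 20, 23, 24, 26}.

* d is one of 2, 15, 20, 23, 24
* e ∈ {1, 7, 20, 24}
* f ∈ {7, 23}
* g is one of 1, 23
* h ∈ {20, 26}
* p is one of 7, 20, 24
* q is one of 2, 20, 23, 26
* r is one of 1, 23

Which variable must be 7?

The 8 variables draw from only 8 values {1, 2, 7, 15, 20, 23, 24, 26}, so each is used; only d can be 15, hence d = 15.
Among the 7 still-open variables, 2 fits only q (and all 7 values in {1, 2, 7, 20, 23, 24, 26} must be used), so q = 2.
The 6 still-open variables together cover exactly {1, 7, 20, 23, 24, 26} — 6 values for 6 variables — and 26 appears only in h's list, so h = 26.
g and r share exactly the 2 values {1, 23}; by pigeonhole those values go to them, so strike 1, 23 from e, f.
So 7 goes to f.

f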